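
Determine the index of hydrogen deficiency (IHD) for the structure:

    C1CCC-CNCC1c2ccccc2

Molecular formula from the SMILES: C13H19N.
DoU = (2C + 2 + N − H − X)/2 = (2·13 + 2 + 1 − 19 − 0)/2 = 10/2 = 5.
(Structurally: 2 ring(s) + 3 π bond(s) = 5.)

5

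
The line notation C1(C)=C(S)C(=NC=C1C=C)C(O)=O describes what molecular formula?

Heavy atoms from the SMILES: 9 C, 1 N, 2 O, 1 S.
Implicit hydrogens by atom environment:
  4 × C (aromatic): no H
  1 × C: 3 H
  1 × C: 2 H
  1 × C (aromatic): 1 H
  1 × C: 1 H
  1 × C: no H
  1 × N (aromatic): no H
  1 × O: 1 H
  1 × O: no H
  1 × S: 1 H
  Total hydrogens = 9.
Molecular formula: C9H9NO2S

C9H9NO2S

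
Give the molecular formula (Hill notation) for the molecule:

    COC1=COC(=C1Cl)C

C6H7ClO2

Heavy atoms from the SMILES: 6 C, 1 Cl, 2 O.
Implicit hydrogens by atom environment:
  3 × C (aromatic): no H
  2 × C: 3 H each → 6
  1 × C (aromatic): 1 H
  1 × Cl: no H
  1 × O (aromatic): no H
  1 × O: no H
  Total hydrogens = 7.
Molecular formula: C6H7ClO2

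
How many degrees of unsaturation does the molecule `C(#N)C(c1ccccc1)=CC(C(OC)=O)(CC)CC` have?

Molecular formula from the SMILES: C16H19NO2.
DoU = (2C + 2 + N − H − X)/2 = (2·16 + 2 + 1 − 19 − 0)/2 = 16/2 = 8.
(Structurally: 1 ring(s) + 7 π bond(s) = 8.)

8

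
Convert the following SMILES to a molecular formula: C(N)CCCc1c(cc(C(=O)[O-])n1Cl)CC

C11H16ClN2O2-

Heavy atoms from the SMILES: 11 C, 1 Cl, 2 N, 2 O.
Implicit hydrogens by atom environment:
  5 × C: 2 H each → 10
  3 × C (aromatic): no H
  1 × C: 3 H
  1 × C (aromatic): 1 H
  1 × C: no H
  1 × Cl: no H
  1 × N: 2 H
  1 × N (aromatic): no H
  1 × O: no H
  1 × O (charge -1): no H
  Total hydrogens = 16.
Net charge -1.
Molecular formula: C11H16ClN2O2-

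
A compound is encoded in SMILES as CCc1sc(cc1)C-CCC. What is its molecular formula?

Heavy atoms from the SMILES: 10 C, 1 S.
Implicit hydrogens by atom environment:
  4 × C: 2 H each → 8
  2 × C: 3 H each → 6
  2 × C (aromatic): 1 H each → 2
  2 × C (aromatic): no H
  1 × S (aromatic): no H
  Total hydrogens = 16.
Molecular formula: C10H16S

C10H16S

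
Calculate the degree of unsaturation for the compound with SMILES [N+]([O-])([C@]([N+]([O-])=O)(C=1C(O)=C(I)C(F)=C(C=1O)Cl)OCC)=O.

6

Molecular formula from the SMILES: C9H7ClFIN2O7.
DoU = (2C + 2 + N − H − X)/2 = (2·9 + 2 + 2 − 7 − 3)/2 = 12/2 = 6.
(Structurally: 1 ring(s) + 5 π bond(s) = 6.)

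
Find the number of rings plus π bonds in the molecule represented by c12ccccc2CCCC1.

5

Molecular formula from the SMILES: C10H12.
DoU = (2C + 2 + N − H − X)/2 = (2·10 + 2 + 0 − 12 − 0)/2 = 10/2 = 5.
(Structurally: 2 ring(s) + 3 π bond(s) = 5.)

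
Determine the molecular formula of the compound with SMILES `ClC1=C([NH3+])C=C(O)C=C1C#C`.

C8H7ClNO+

Heavy atoms from the SMILES: 8 C, 1 Cl, 1 N, 1 O.
Implicit hydrogens by atom environment:
  4 × C (aromatic): no H
  2 × C (aromatic): 1 H each → 2
  1 × C: 1 H
  1 × C: no H
  1 × Cl: no H
  1 × N (charge +1): 3 H
  1 × O: 1 H
  Total hydrogens = 7.
Net charge +1.
Molecular formula: C8H7ClNO+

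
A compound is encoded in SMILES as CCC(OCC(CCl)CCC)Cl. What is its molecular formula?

Heavy atoms from the SMILES: 9 C, 2 Cl, 1 O.
Implicit hydrogens by atom environment:
  5 × C: 2 H each → 10
  2 × C: 3 H each → 6
  2 × C: 1 H each → 2
  2 × Cl: no H
  1 × O: no H
  Total hydrogens = 18.
Molecular formula: C9H18Cl2O

C9H18Cl2O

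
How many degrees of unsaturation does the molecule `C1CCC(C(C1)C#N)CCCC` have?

Molecular formula from the SMILES: C11H19N.
DoU = (2C + 2 + N − H − X)/2 = (2·11 + 2 + 1 − 19 − 0)/2 = 6/2 = 3.
(Structurally: 1 ring(s) + 2 π bond(s) = 3.)

3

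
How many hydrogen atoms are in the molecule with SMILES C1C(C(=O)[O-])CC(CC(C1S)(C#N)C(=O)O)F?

11

Hydrogens are implicit in SMILES; fill each atom to its normal valence:
  4 × C: no H
  3 × C: 2 H each → 6
  3 × C: 1 H each → 3
  2 × O: no H
  1 × F: no H
  1 × N: no H
  1 × O: 1 H
  1 × O (charge -1): no H
  1 × S: 1 H
  Total hydrogens = 11.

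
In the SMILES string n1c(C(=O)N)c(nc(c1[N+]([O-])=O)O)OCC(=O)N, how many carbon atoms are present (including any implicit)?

7

The symbol for carbon appears 7 times in the SMILES. Lowercase c denotes aromatic carbon and counts toward C.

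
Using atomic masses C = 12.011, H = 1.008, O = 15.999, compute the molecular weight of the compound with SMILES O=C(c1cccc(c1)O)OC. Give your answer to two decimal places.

Molecular formula: C8H8O3.
M = 8×12.011 + 8×1.008 + 3×15.999 = 152.15 g/mol.

152.15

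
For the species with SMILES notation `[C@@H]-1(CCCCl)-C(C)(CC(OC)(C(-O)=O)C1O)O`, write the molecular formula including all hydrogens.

C11H19ClO5

Heavy atoms from the SMILES: 11 C, 1 Cl, 5 O.
Implicit hydrogens by atom environment:
  4 × C: 2 H each → 8
  3 × C: no H
  3 × O: 1 H each → 3
  2 × C: 3 H each → 6
  2 × C: 1 H each → 2
  2 × O: no H
  1 × Cl: no H
  Total hydrogens = 19.
Molecular formula: C11H19ClO5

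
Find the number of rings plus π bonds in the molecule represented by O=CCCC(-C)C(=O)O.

Molecular formula from the SMILES: C6H10O3.
DoU = (2C + 2 + N − H − X)/2 = (2·6 + 2 + 0 − 10 − 0)/2 = 4/2 = 2.
(Structurally: 0 ring(s) + 2 π bond(s) = 2.)

2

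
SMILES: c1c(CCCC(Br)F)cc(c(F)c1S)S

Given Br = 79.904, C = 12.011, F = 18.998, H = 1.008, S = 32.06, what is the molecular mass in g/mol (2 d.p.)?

313.22

Molecular formula: C10H11BrF2S2.
M = 1×79.904 + 10×12.011 + 2×18.998 + 11×1.008 + 2×32.06 = 313.22 g/mol.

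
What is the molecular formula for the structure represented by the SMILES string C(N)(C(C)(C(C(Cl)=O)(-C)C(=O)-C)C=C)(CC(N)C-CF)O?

C14H24ClFN2O3

Heavy atoms from the SMILES: 14 C, 1 Cl, 1 F, 2 N, 3 O.
Implicit hydrogens by atom environment:
  5 × C: no H
  4 × C: 2 H each → 8
  3 × C: 3 H each → 9
  2 × C: 1 H each → 2
  2 × N: 2 H each → 4
  2 × O: no H
  1 × Cl: no H
  1 × F: no H
  1 × O: 1 H
  Total hydrogens = 24.
Molecular formula: C14H24ClFN2O3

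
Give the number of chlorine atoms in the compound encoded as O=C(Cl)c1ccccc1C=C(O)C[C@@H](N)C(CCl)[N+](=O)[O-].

The symbol for chlorine appears 2 times in the SMILES.

2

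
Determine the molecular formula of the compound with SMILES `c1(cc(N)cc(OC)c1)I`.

Heavy atoms from the SMILES: 7 C, 1 I, 1 N, 1 O.
Implicit hydrogens by atom environment:
  3 × C (aromatic): 1 H each → 3
  3 × C (aromatic): no H
  1 × C: 3 H
  1 × I: no H
  1 × N: 2 H
  1 × O: no H
  Total hydrogens = 8.
Molecular formula: C7H8INO

C7H8INO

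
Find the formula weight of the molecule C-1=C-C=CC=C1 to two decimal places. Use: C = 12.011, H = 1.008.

Molecular formula: C6H6.
M = 6×12.011 + 6×1.008 = 78.11 g/mol.

78.11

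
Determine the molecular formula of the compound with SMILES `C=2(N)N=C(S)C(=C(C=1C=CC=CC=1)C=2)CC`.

Heavy atoms from the SMILES: 13 C, 2 N, 1 S.
Implicit hydrogens by atom environment:
  6 × C (aromatic): 1 H each → 6
  5 × C (aromatic): no H
  1 × C: 3 H
  1 × C: 2 H
  1 × N: 2 H
  1 × N (aromatic): no H
  1 × S: 1 H
  Total hydrogens = 14.
Molecular formula: C13H14N2S

C13H14N2S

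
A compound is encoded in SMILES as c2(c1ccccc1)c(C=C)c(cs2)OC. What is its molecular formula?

Heavy atoms from the SMILES: 13 C, 1 O, 1 S.
Implicit hydrogens by atom environment:
  6 × C (aromatic): 1 H each → 6
  4 × C (aromatic): no H
  1 × C: 3 H
  1 × C: 2 H
  1 × C: 1 H
  1 × O: no H
  1 × S (aromatic): no H
  Total hydrogens = 12.
Molecular formula: C13H12OS

C13H12OS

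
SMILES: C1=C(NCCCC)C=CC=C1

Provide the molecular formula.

C10H15N

Heavy atoms from the SMILES: 10 C, 1 N.
Implicit hydrogens by atom environment:
  5 × C (aromatic): 1 H each → 5
  3 × C: 2 H each → 6
  1 × C: 3 H
  1 × C (aromatic): no H
  1 × N: 1 H
  Total hydrogens = 15.
Molecular formula: C10H15N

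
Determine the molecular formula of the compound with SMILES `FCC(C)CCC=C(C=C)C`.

Heavy atoms from the SMILES: 10 C, 1 F.
Implicit hydrogens by atom environment:
  4 × C: 2 H each → 8
  3 × C: 1 H each → 3
  2 × C: 3 H each → 6
  1 × C: no H
  1 × F: no H
  Total hydrogens = 17.
Molecular formula: C10H17F

C10H17F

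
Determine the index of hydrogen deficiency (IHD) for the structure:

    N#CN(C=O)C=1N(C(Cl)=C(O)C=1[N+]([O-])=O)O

7

Molecular formula from the SMILES: C6H3ClN4O5.
DoU = (2C + 2 + N − H − X)/2 = (2·6 + 2 + 4 − 3 − 1)/2 = 14/2 = 7.
(Structurally: 1 ring(s) + 6 π bond(s) = 7.)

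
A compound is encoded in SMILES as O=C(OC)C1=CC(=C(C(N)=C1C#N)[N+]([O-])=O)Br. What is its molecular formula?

Heavy atoms from the SMILES: 1 Br, 9 C, 3 N, 4 O.
Implicit hydrogens by atom environment:
  5 × C (aromatic): no H
  3 × O: no H
  2 × C: no H
  1 × Br: no H
  1 × C: 3 H
  1 × C (aromatic): 1 H
  1 × N: 2 H
  1 × N (charge +1): no H
  1 × N: no H
  1 × O (charge -1): no H
  Total hydrogens = 6.
Molecular formula: C9H6BrN3O4

C9H6BrN3O4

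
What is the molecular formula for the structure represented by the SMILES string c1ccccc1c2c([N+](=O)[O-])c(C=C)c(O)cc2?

C14H11NO3

Heavy atoms from the SMILES: 14 C, 1 N, 3 O.
Implicit hydrogens by atom environment:
  7 × C (aromatic): 1 H each → 7
  5 × C (aromatic): no H
  1 × C: 2 H
  1 × C: 1 H
  1 × N (charge +1): no H
  1 × O: 1 H
  1 × O: no H
  1 × O (charge -1): no H
  Total hydrogens = 11.
Molecular formula: C14H11NO3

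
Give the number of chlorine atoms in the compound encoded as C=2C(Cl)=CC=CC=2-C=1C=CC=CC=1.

1

The symbol for chlorine appears 1 time in the SMILES.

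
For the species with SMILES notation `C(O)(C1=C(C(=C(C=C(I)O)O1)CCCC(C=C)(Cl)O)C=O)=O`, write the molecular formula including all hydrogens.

C14H14ClIO6

Heavy atoms from the SMILES: 14 C, 1 Cl, 1 I, 6 O.
Implicit hydrogens by atom environment:
  4 × C: 2 H each → 8
  4 × C (aromatic): no H
  3 × C: 1 H each → 3
  3 × C: no H
  3 × O: 1 H each → 3
  2 × O: no H
  1 × Cl: no H
  1 × I: no H
  1 × O (aromatic): no H
  Total hydrogens = 14.
Molecular formula: C14H14ClIO6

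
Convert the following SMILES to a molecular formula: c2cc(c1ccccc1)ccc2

C12H10

Heavy atoms from the SMILES: 12 C.
Implicit hydrogens by atom environment:
  10 × C (aromatic): 1 H each → 10
  2 × C (aromatic): no H
  Total hydrogens = 10.
Molecular formula: C12H10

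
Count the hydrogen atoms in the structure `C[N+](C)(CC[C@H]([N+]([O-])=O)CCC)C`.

21

Hydrogens are implicit in SMILES; fill each atom to its normal valence:
  4 × C: 3 H each → 12
  4 × C: 2 H each → 8
  2 × N (charge +1): no H
  1 × C: 1 H
  1 × O: no H
  1 × O (charge -1): no H
  Total hydrogens = 21.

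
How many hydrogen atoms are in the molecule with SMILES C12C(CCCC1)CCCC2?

18

Hydrogens are implicit in SMILES; fill each atom to its normal valence:
  8 × C: 2 H each → 16
  2 × C: 1 H each → 2
  Total hydrogens = 18.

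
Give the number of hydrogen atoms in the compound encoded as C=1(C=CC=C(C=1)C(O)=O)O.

6

Hydrogens are implicit in SMILES; fill each atom to its normal valence:
  4 × C (aromatic): 1 H each → 4
  2 × C (aromatic): no H
  2 × O: 1 H each → 2
  1 × C: no H
  1 × O: no H
  Total hydrogens = 6.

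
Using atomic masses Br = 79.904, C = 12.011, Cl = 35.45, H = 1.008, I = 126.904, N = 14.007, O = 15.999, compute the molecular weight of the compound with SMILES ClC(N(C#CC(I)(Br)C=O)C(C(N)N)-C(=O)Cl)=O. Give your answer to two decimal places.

Molecular formula: C8H7BrCl2IN3O3.
M = 1×79.904 + 8×12.011 + 2×35.45 + 7×1.008 + 1×126.904 + 3×14.007 + 3×15.999 = 470.87 g/mol.

470.87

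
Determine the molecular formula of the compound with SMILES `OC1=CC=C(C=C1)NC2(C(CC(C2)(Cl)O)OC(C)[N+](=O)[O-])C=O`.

C14H17ClN2O6

Heavy atoms from the SMILES: 14 C, 1 Cl, 2 N, 6 O.
Implicit hydrogens by atom environment:
  4 × C (aromatic): 1 H each → 4
  3 × C: 1 H each → 3
  3 × O: no H
  2 × C: 2 H each → 4
  2 × C: no H
  2 × C (aromatic): no H
  2 × O: 1 H each → 2
  1 × C: 3 H
  1 × Cl: no H
  1 × N: 1 H
  1 × N (charge +1): no H
  1 × O (charge -1): no H
  Total hydrogens = 17.
Molecular formula: C14H17ClN2O6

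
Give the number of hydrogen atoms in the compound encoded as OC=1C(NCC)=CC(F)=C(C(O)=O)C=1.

10

Hydrogens are implicit in SMILES; fill each atom to its normal valence:
  4 × C (aromatic): no H
  2 × C (aromatic): 1 H each → 2
  2 × O: 1 H each → 2
  1 × C: 3 H
  1 × C: 2 H
  1 × C: no H
  1 × F: no H
  1 × N: 1 H
  1 × O: no H
  Total hydrogens = 10.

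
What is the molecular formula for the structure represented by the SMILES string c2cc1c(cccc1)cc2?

Heavy atoms from the SMILES: 10 C.
Implicit hydrogens by atom environment:
  8 × C (aromatic): 1 H each → 8
  2 × C (aromatic): no H
  Total hydrogens = 8.
Molecular formula: C10H8

C10H8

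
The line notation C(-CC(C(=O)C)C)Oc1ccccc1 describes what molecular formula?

C12H16O2

Heavy atoms from the SMILES: 12 C, 2 O.
Implicit hydrogens by atom environment:
  5 × C (aromatic): 1 H each → 5
  2 × C: 3 H each → 6
  2 × C: 2 H each → 4
  2 × O: no H
  1 × C: 1 H
  1 × C: no H
  1 × C (aromatic): no H
  Total hydrogens = 16.
Molecular formula: C12H16O2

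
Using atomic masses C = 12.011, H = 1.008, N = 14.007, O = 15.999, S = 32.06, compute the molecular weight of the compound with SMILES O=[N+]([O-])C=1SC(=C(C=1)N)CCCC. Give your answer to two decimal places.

Molecular formula: C8H12N2O2S.
M = 8×12.011 + 12×1.008 + 2×14.007 + 2×15.999 + 1×32.06 = 200.26 g/mol.

200.26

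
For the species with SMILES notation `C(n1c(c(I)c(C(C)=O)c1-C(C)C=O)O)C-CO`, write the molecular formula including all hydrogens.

Heavy atoms from the SMILES: 12 C, 1 I, 1 N, 4 O.
Implicit hydrogens by atom environment:
  4 × C (aromatic): no H
  3 × C: 2 H each → 6
  2 × C: 3 H each → 6
  2 × C: 1 H each → 2
  2 × O: 1 H each → 2
  2 × O: no H
  1 × C: no H
  1 × I: no H
  1 × N (aromatic): no H
  Total hydrogens = 16.
Molecular formula: C12H16INO4

C12H16INO4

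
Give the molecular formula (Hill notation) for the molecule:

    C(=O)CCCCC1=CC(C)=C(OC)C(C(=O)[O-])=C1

C14H17O4-

Heavy atoms from the SMILES: 14 C, 4 O.
Implicit hydrogens by atom environment:
  4 × C: 2 H each → 8
  4 × C (aromatic): no H
  3 × O: no H
  2 × C: 3 H each → 6
  2 × C (aromatic): 1 H each → 2
  1 × C: 1 H
  1 × C: no H
  1 × O (charge -1): no H
  Total hydrogens = 17.
Net charge -1.
Molecular formula: C14H17O4-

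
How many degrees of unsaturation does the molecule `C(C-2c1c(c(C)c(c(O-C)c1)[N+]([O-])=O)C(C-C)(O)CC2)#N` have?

Molecular formula from the SMILES: C15H18N2O4.
DoU = (2C + 2 + N − H − X)/2 = (2·15 + 2 + 2 − 18 − 0)/2 = 16/2 = 8.
(Structurally: 2 ring(s) + 6 π bond(s) = 8.)

8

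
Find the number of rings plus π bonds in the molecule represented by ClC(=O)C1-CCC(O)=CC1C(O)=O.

4

Molecular formula from the SMILES: C8H9ClO4.
DoU = (2C + 2 + N − H − X)/2 = (2·8 + 2 + 0 − 9 − 1)/2 = 8/2 = 4.
(Structurally: 1 ring(s) + 3 π bond(s) = 4.)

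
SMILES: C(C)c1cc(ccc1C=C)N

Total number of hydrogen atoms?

13

Hydrogens are implicit in SMILES; fill each atom to its normal valence:
  3 × C (aromatic): 1 H each → 3
  3 × C (aromatic): no H
  2 × C: 2 H each → 4
  1 × C: 3 H
  1 × C: 1 H
  1 × N: 2 H
  Total hydrogens = 13.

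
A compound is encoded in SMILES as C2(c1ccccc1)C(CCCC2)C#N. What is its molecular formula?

Heavy atoms from the SMILES: 13 C, 1 N.
Implicit hydrogens by atom environment:
  5 × C (aromatic): 1 H each → 5
  4 × C: 2 H each → 8
  2 × C: 1 H each → 2
  1 × C: no H
  1 × C (aromatic): no H
  1 × N: no H
  Total hydrogens = 15.
Molecular formula: C13H15N

C13H15N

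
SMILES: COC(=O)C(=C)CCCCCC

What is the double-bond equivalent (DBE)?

2

Molecular formula from the SMILES: C10H18O2.
DoU = (2C + 2 + N − H − X)/2 = (2·10 + 2 + 0 − 18 − 0)/2 = 4/2 = 2.
(Structurally: 0 ring(s) + 2 π bond(s) = 2.)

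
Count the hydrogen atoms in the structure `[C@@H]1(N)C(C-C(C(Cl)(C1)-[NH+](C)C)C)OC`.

Hydrogens are implicit in SMILES; fill each atom to its normal valence:
  4 × C: 3 H each → 12
  3 × C: 1 H each → 3
  2 × C: 2 H each → 4
  1 × C: no H
  1 × Cl: no H
  1 × N: 2 H
  1 × N (charge +1): 1 H
  1 × O: no H
  Total hydrogens = 22.

22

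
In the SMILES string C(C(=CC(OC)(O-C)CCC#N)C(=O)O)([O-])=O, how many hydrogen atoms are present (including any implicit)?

Hydrogens are implicit in SMILES; fill each atom to its normal valence:
  5 × C: no H
  4 × O: no H
  2 × C: 3 H each → 6
  2 × C: 2 H each → 4
  1 × C: 1 H
  1 × N: no H
  1 × O: 1 H
  1 × O (charge -1): no H
  Total hydrogens = 12.

12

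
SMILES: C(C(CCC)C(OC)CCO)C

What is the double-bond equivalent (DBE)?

0

Molecular formula from the SMILES: C10H22O2.
DoU = (2C + 2 + N − H − X)/2 = (2·10 + 2 + 0 − 22 − 0)/2 = 0/2 = 0.
(Structurally: 0 ring(s) + 0 π bond(s) = 0.)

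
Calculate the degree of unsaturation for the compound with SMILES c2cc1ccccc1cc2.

Molecular formula from the SMILES: C10H8.
DoU = (2C + 2 + N − H − X)/2 = (2·10 + 2 + 0 − 8 − 0)/2 = 14/2 = 7.
(Structurally: 2 ring(s) + 5 π bond(s) = 7.)

7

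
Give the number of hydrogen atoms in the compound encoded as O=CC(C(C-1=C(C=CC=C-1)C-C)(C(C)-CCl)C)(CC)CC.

29

Hydrogens are implicit in SMILES; fill each atom to its normal valence:
  5 × C: 3 H each → 15
  4 × C: 2 H each → 8
  4 × C (aromatic): 1 H each → 4
  2 × C: 1 H each → 2
  2 × C: no H
  2 × C (aromatic): no H
  1 × Cl: no H
  1 × O: no H
  Total hydrogens = 29.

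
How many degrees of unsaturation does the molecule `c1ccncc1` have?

4

Molecular formula from the SMILES: C5H5N.
DoU = (2C + 2 + N − H − X)/2 = (2·5 + 2 + 1 − 5 − 0)/2 = 8/2 = 4.
(Structurally: 1 ring(s) + 3 π bond(s) = 4.)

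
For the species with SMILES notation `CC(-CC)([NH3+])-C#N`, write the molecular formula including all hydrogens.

Heavy atoms from the SMILES: 5 C, 2 N.
Implicit hydrogens by atom environment:
  2 × C: 3 H each → 6
  2 × C: no H
  1 × C: 2 H
  1 × N (charge +1): 3 H
  1 × N: no H
  Total hydrogens = 11.
Net charge +1.
Molecular formula: C5H11N2+

C5H11N2+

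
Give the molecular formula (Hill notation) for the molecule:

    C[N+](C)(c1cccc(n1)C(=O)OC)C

Heavy atoms from the SMILES: 10 C, 2 N, 2 O.
Implicit hydrogens by atom environment:
  4 × C: 3 H each → 12
  3 × C (aromatic): 1 H each → 3
  2 × C (aromatic): no H
  2 × O: no H
  1 × C: no H
  1 × N (aromatic): no H
  1 × N (charge +1): no H
  Total hydrogens = 15.
Net charge +1.
Molecular formula: C10H15N2O2+

C10H15N2O2+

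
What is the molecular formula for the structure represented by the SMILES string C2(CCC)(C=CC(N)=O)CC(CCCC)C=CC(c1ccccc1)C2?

Heavy atoms from the SMILES: 23 C, 1 N, 1 O.
Implicit hydrogens by atom environment:
  7 × C: 2 H each → 14
  6 × C: 1 H each → 6
  5 × C (aromatic): 1 H each → 5
  2 × C: 3 H each → 6
  2 × C: no H
  1 × C (aromatic): no H
  1 × N: 2 H
  1 × O: no H
  Total hydrogens = 33.
Molecular formula: C23H33NO

C23H33NO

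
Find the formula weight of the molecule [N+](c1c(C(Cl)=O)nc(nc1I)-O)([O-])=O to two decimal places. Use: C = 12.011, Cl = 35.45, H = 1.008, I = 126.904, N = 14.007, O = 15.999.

329.43

Molecular formula: C5HClIN3O4.
M = 5×12.011 + 1×35.45 + 1×1.008 + 1×126.904 + 3×14.007 + 4×15.999 = 329.43 g/mol.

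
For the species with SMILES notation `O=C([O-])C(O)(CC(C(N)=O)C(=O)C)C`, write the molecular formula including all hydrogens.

C8H12NO5-

Heavy atoms from the SMILES: 8 C, 1 N, 5 O.
Implicit hydrogens by atom environment:
  4 × C: no H
  3 × O: no H
  2 × C: 3 H each → 6
  1 × C: 2 H
  1 × C: 1 H
  1 × N: 2 H
  1 × O: 1 H
  1 × O (charge -1): no H
  Total hydrogens = 12.
Net charge -1.
Molecular formula: C8H12NO5-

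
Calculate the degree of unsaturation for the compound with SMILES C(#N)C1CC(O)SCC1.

3

Molecular formula from the SMILES: C6H9NOS.
DoU = (2C + 2 + N − H − X)/2 = (2·6 + 2 + 1 − 9 − 0)/2 = 6/2 = 3.
(Structurally: 1 ring(s) + 2 π bond(s) = 3.)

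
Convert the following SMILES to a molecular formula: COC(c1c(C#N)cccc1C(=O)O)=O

C10H7NO4

Heavy atoms from the SMILES: 10 C, 1 N, 4 O.
Implicit hydrogens by atom environment:
  3 × C (aromatic): 1 H each → 3
  3 × C (aromatic): no H
  3 × C: no H
  3 × O: no H
  1 × C: 3 H
  1 × N: no H
  1 × O: 1 H
  Total hydrogens = 7.
Molecular formula: C10H7NO4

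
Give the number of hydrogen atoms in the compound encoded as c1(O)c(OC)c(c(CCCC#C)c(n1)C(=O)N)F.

13

Hydrogens are implicit in SMILES; fill each atom to its normal valence:
  5 × C (aromatic): no H
  3 × C: 2 H each → 6
  2 × C: no H
  2 × O: no H
  1 × C: 3 H
  1 × C: 1 H
  1 × F: no H
  1 × N: 2 H
  1 × N (aromatic): no H
  1 × O: 1 H
  Total hydrogens = 13.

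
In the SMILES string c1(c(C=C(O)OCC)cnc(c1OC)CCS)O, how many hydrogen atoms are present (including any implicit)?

17

Hydrogens are implicit in SMILES; fill each atom to its normal valence:
  4 × C (aromatic): no H
  3 × C: 2 H each → 6
  2 × C: 3 H each → 6
  2 × O: 1 H each → 2
  2 × O: no H
  1 × C (aromatic): 1 H
  1 × C: 1 H
  1 × C: no H
  1 × N (aromatic): no H
  1 × S: 1 H
  Total hydrogens = 17.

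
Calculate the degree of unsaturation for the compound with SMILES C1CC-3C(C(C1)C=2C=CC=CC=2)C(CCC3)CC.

6

Molecular formula from the SMILES: C18H26.
DoU = (2C + 2 + N − H − X)/2 = (2·18 + 2 + 0 − 26 − 0)/2 = 12/2 = 6.
(Structurally: 3 ring(s) + 3 π bond(s) = 6.)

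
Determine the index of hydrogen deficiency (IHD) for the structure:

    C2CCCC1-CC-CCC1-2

Molecular formula from the SMILES: C10H18.
DoU = (2C + 2 + N − H − X)/2 = (2·10 + 2 + 0 − 18 − 0)/2 = 4/2 = 2.
(Structurally: 2 ring(s) + 0 π bond(s) = 2.)

2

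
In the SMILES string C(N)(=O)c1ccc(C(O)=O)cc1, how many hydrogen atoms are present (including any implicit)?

7

Hydrogens are implicit in SMILES; fill each atom to its normal valence:
  4 × C (aromatic): 1 H each → 4
  2 × C (aromatic): no H
  2 × C: no H
  2 × O: no H
  1 × N: 2 H
  1 × O: 1 H
  Total hydrogens = 7.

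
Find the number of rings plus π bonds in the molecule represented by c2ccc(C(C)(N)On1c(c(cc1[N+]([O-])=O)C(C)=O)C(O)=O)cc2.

10

Molecular formula from the SMILES: C15H15N3O6.
DoU = (2C + 2 + N − H − X)/2 = (2·15 + 2 + 3 − 15 − 0)/2 = 20/2 = 10.
(Structurally: 2 ring(s) + 8 π bond(s) = 10.)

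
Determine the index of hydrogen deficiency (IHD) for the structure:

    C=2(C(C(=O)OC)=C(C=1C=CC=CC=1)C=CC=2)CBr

9

Molecular formula from the SMILES: C15H13BrO2.
DoU = (2C + 2 + N − H − X)/2 = (2·15 + 2 + 0 − 13 − 1)/2 = 18/2 = 9.
(Structurally: 2 ring(s) + 7 π bond(s) = 9.)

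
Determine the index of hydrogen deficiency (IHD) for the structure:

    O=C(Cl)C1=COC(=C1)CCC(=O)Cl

Molecular formula from the SMILES: C8H6Cl2O3.
DoU = (2C + 2 + N − H − X)/2 = (2·8 + 2 + 0 − 6 − 2)/2 = 10/2 = 5.
(Structurally: 1 ring(s) + 4 π bond(s) = 5.)

5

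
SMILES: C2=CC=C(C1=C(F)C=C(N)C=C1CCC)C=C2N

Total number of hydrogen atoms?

17

Hydrogens are implicit in SMILES; fill each atom to its normal valence:
  6 × C (aromatic): 1 H each → 6
  6 × C (aromatic): no H
  2 × C: 2 H each → 4
  2 × N: 2 H each → 4
  1 × C: 3 H
  1 × F: no H
  Total hydrogens = 17.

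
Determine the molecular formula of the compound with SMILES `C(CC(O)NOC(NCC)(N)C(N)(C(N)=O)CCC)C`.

Heavy atoms from the SMILES: 12 C, 5 N, 3 O.
Implicit hydrogens by atom environment:
  5 × C: 2 H each → 10
  3 × C: 3 H each → 9
  3 × C: no H
  3 × N: 2 H each → 6
  2 × N: 1 H each → 2
  2 × O: no H
  1 × C: 1 H
  1 × O: 1 H
  Total hydrogens = 29.
Molecular formula: C12H29N5O3

C12H29N5O3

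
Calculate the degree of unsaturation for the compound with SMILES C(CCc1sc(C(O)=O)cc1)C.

Molecular formula from the SMILES: C9H12O2S.
DoU = (2C + 2 + N − H − X)/2 = (2·9 + 2 + 0 − 12 − 0)/2 = 8/2 = 4.
(Structurally: 1 ring(s) + 3 π bond(s) = 4.)

4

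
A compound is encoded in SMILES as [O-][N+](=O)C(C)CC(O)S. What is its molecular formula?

Heavy atoms from the SMILES: 4 C, 1 N, 3 O, 1 S.
Implicit hydrogens by atom environment:
  2 × C: 1 H each → 2
  1 × C: 3 H
  1 × C: 2 H
  1 × N (charge +1): no H
  1 × O: 1 H
  1 × O: no H
  1 × O (charge -1): no H
  1 × S: 1 H
  Total hydrogens = 9.
Molecular formula: C4H9NO3S

C4H9NO3S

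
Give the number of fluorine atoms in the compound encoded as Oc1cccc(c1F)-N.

The symbol for fluorine appears 1 time in the SMILES.

1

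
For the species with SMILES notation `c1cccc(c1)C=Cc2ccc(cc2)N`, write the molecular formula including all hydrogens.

C14H13N

Heavy atoms from the SMILES: 14 C, 1 N.
Implicit hydrogens by atom environment:
  9 × C (aromatic): 1 H each → 9
  3 × C (aromatic): no H
  2 × C: 1 H each → 2
  1 × N: 2 H
  Total hydrogens = 13.
Molecular formula: C14H13N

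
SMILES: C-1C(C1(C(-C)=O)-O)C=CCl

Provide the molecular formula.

C7H9ClO2

Heavy atoms from the SMILES: 7 C, 1 Cl, 2 O.
Implicit hydrogens by atom environment:
  3 × C: 1 H each → 3
  2 × C: no H
  1 × C: 3 H
  1 × C: 2 H
  1 × Cl: no H
  1 × O: 1 H
  1 × O: no H
  Total hydrogens = 9.
Molecular formula: C7H9ClO2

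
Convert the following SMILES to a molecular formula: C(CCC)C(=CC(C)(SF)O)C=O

C9H15FO2S

Heavy atoms from the SMILES: 9 C, 1 F, 2 O, 1 S.
Implicit hydrogens by atom environment:
  3 × C: 2 H each → 6
  2 × C: 3 H each → 6
  2 × C: 1 H each → 2
  2 × C: no H
  1 × F: no H
  1 × O: 1 H
  1 × O: no H
  1 × S: no H
  Total hydrogens = 15.
Molecular formula: C9H15FO2S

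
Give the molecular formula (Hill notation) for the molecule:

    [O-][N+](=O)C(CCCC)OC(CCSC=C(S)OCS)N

Heavy atoms from the SMILES: 11 C, 2 N, 4 O, 3 S.
Implicit hydrogens by atom environment:
  6 × C: 2 H each → 12
  3 × C: 1 H each → 3
  3 × O: no H
  2 × S: 1 H each → 2
  1 × C: 3 H
  1 × C: no H
  1 × N: 2 H
  1 × N (charge +1): no H
  1 × O (charge -1): no H
  1 × S: no H
  Total hydrogens = 22.
Molecular formula: C11H22N2O4S3

C11H22N2O4S3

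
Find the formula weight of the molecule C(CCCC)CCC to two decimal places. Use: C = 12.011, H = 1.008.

Molecular formula: C8H18.
M = 8×12.011 + 18×1.008 = 114.23 g/mol.

114.23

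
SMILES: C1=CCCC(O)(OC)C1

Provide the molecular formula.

C7H12O2

Heavy atoms from the SMILES: 7 C, 2 O.
Implicit hydrogens by atom environment:
  3 × C: 2 H each → 6
  2 × C: 1 H each → 2
  1 × C: 3 H
  1 × C: no H
  1 × O: 1 H
  1 × O: no H
  Total hydrogens = 12.
Molecular formula: C7H12O2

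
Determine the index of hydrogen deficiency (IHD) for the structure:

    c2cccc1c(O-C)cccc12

Molecular formula from the SMILES: C11H10O.
DoU = (2C + 2 + N − H − X)/2 = (2·11 + 2 + 0 − 10 − 0)/2 = 14/2 = 7.
(Structurally: 2 ring(s) + 5 π bond(s) = 7.)

7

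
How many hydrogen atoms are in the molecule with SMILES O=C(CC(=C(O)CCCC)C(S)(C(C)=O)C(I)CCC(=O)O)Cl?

22

Hydrogens are implicit in SMILES; fill each atom to its normal valence:
  6 × C: 2 H each → 12
  6 × C: no H
  3 × O: no H
  2 × C: 3 H each → 6
  2 × O: 1 H each → 2
  1 × C: 1 H
  1 × Cl: no H
  1 × I: no H
  1 × S: 1 H
  Total hydrogens = 22.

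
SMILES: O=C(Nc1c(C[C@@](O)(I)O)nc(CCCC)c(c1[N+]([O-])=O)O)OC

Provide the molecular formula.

C13H18IN3O7

Heavy atoms from the SMILES: 13 C, 1 I, 3 N, 7 O.
Implicit hydrogens by atom environment:
  5 × C (aromatic): no H
  4 × C: 2 H each → 8
  3 × O: 1 H each → 3
  3 × O: no H
  2 × C: 3 H each → 6
  2 × C: no H
  1 × I: no H
  1 × N: 1 H
  1 × N (aromatic): no H
  1 × N (charge +1): no H
  1 × O (charge -1): no H
  Total hydrogens = 18.
Molecular formula: C13H18IN3O7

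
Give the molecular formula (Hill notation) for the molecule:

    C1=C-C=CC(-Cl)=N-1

Heavy atoms from the SMILES: 5 C, 1 Cl, 1 N.
Implicit hydrogens by atom environment:
  4 × C (aromatic): 1 H each → 4
  1 × C (aromatic): no H
  1 × Cl: no H
  1 × N (aromatic): no H
  Total hydrogens = 4.
Molecular formula: C5H4ClN

C5H4ClN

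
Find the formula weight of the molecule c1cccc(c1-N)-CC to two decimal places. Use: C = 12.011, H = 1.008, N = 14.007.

Molecular formula: C8H11N.
M = 8×12.011 + 11×1.008 + 1×14.007 = 121.18 g/mol.

121.18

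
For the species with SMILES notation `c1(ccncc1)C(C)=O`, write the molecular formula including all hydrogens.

Heavy atoms from the SMILES: 7 C, 1 N, 1 O.
Implicit hydrogens by atom environment:
  4 × C (aromatic): 1 H each → 4
  1 × C: 3 H
  1 × C (aromatic): no H
  1 × C: no H
  1 × N (aromatic): no H
  1 × O: no H
  Total hydrogens = 7.
Molecular formula: C7H7NO

C7H7NO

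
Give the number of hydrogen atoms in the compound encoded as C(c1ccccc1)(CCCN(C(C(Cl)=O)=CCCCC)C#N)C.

Hydrogens are implicit in SMILES; fill each atom to its normal valence:
  6 × C: 2 H each → 12
  5 × C (aromatic): 1 H each → 5
  3 × C: no H
  2 × C: 3 H each → 6
  2 × C: 1 H each → 2
  2 × N: no H
  1 × C (aromatic): no H
  1 × Cl: no H
  1 × O: no H
  Total hydrogens = 25.

25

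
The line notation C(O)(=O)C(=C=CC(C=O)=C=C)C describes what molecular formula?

C9H8O3

Heavy atoms from the SMILES: 9 C, 3 O.
Implicit hydrogens by atom environment:
  5 × C: no H
  2 × C: 1 H each → 2
  2 × O: no H
  1 × C: 3 H
  1 × C: 2 H
  1 × O: 1 H
  Total hydrogens = 8.
Molecular formula: C9H8O3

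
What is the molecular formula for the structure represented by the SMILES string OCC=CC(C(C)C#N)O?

C7H11NO2

Heavy atoms from the SMILES: 7 C, 1 N, 2 O.
Implicit hydrogens by atom environment:
  4 × C: 1 H each → 4
  2 × O: 1 H each → 2
  1 × C: 3 H
  1 × C: 2 H
  1 × C: no H
  1 × N: no H
  Total hydrogens = 11.
Molecular formula: C7H11NO2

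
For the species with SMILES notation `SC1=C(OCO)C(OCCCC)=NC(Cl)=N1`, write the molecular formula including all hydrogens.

C9H13ClN2O3S

Heavy atoms from the SMILES: 9 C, 1 Cl, 2 N, 3 O, 1 S.
Implicit hydrogens by atom environment:
  4 × C: 2 H each → 8
  4 × C (aromatic): no H
  2 × N (aromatic): no H
  2 × O: no H
  1 × C: 3 H
  1 × Cl: no H
  1 × O: 1 H
  1 × S: 1 H
  Total hydrogens = 13.
Molecular formula: C9H13ClN2O3S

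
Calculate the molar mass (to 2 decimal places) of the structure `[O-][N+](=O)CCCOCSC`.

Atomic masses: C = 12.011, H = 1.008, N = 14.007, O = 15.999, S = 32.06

165.21

Molecular formula: C5H11NO3S.
M = 5×12.011 + 11×1.008 + 1×14.007 + 3×15.999 + 1×32.06 = 165.21 g/mol.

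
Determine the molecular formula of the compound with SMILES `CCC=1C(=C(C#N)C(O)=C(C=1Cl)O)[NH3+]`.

Heavy atoms from the SMILES: 9 C, 1 Cl, 2 N, 2 O.
Implicit hydrogens by atom environment:
  6 × C (aromatic): no H
  2 × O: 1 H each → 2
  1 × C: 3 H
  1 × C: 2 H
  1 × C: no H
  1 × Cl: no H
  1 × N (charge +1): 3 H
  1 × N: no H
  Total hydrogens = 10.
Net charge +1.
Molecular formula: C9H10ClN2O2+

C9H10ClN2O2+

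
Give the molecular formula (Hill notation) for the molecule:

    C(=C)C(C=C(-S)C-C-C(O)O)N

C8H15NO2S

Heavy atoms from the SMILES: 8 C, 1 N, 2 O, 1 S.
Implicit hydrogens by atom environment:
  4 × C: 1 H each → 4
  3 × C: 2 H each → 6
  2 × O: 1 H each → 2
  1 × C: no H
  1 × N: 2 H
  1 × S: 1 H
  Total hydrogens = 15.
Molecular formula: C8H15NO2S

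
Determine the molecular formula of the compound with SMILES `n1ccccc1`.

C5H5N

Heavy atoms from the SMILES: 5 C, 1 N.
Implicit hydrogens by atom environment:
  5 × C (aromatic): 1 H each → 5
  1 × N (aromatic): no H
  Total hydrogens = 5.
Molecular formula: C5H5N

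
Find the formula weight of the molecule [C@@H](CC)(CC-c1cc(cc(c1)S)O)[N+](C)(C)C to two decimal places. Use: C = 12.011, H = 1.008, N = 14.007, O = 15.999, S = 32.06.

Molecular formula: C14H24NOS+.
M = 14×12.011 + 24×1.008 + 1×14.007 + 1×15.999 + 1×32.06 = 254.41 g/mol.

254.41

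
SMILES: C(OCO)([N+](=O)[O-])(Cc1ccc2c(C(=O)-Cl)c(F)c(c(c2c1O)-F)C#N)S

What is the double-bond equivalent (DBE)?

11

Molecular formula from the SMILES: C15H9ClF2N2O6S.
DoU = (2C + 2 + N − H − X)/2 = (2·15 + 2 + 2 − 9 − 3)/2 = 22/2 = 11.
(Structurally: 2 ring(s) + 9 π bond(s) = 11.)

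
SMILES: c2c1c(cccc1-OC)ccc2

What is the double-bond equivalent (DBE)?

7

Molecular formula from the SMILES: C11H10O.
DoU = (2C + 2 + N − H − X)/2 = (2·11 + 2 + 0 − 10 − 0)/2 = 14/2 = 7.
(Structurally: 2 ring(s) + 5 π bond(s) = 7.)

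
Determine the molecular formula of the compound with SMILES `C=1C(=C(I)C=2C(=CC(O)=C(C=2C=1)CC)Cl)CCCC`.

C16H18ClIO

Heavy atoms from the SMILES: 16 C, 1 Cl, 1 I, 1 O.
Implicit hydrogens by atom environment:
  7 × C (aromatic): no H
  4 × C: 2 H each → 8
  3 × C (aromatic): 1 H each → 3
  2 × C: 3 H each → 6
  1 × Cl: no H
  1 × I: no H
  1 × O: 1 H
  Total hydrogens = 18.
Molecular formula: C16H18ClIO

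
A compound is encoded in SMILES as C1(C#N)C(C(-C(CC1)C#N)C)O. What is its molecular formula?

Heavy atoms from the SMILES: 9 C, 2 N, 1 O.
Implicit hydrogens by atom environment:
  4 × C: 1 H each → 4
  2 × C: 2 H each → 4
  2 × C: no H
  2 × N: no H
  1 × C: 3 H
  1 × O: 1 H
  Total hydrogens = 12.
Molecular formula: C9H12N2O

C9H12N2O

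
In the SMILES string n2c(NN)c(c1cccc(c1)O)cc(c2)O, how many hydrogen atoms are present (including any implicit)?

11

Hydrogens are implicit in SMILES; fill each atom to its normal valence:
  6 × C (aromatic): 1 H each → 6
  5 × C (aromatic): no H
  2 × O: 1 H each → 2
  1 × N: 2 H
  1 × N: 1 H
  1 × N (aromatic): no H
  Total hydrogens = 11.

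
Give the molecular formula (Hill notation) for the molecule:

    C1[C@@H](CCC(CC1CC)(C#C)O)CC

C13H22O

Heavy atoms from the SMILES: 13 C, 1 O.
Implicit hydrogens by atom environment:
  6 × C: 2 H each → 12
  3 × C: 1 H each → 3
  2 × C: 3 H each → 6
  2 × C: no H
  1 × O: 1 H
  Total hydrogens = 22.
Molecular formula: C13H22O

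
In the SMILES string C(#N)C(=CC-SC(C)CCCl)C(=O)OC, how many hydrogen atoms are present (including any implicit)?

Hydrogens are implicit in SMILES; fill each atom to its normal valence:
  3 × C: 2 H each → 6
  3 × C: no H
  2 × C: 3 H each → 6
  2 × C: 1 H each → 2
  2 × O: no H
  1 × Cl: no H
  1 × N: no H
  1 × S: no H
  Total hydrogens = 14.

14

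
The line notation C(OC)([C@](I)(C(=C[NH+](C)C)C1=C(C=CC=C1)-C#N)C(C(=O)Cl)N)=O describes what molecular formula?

C16H18ClIN3O3+

Heavy atoms from the SMILES: 16 C, 1 Cl, 1 I, 3 N, 3 O.
Implicit hydrogens by atom environment:
  5 × C: no H
  4 × C (aromatic): 1 H each → 4
  3 × C: 3 H each → 9
  3 × O: no H
  2 × C: 1 H each → 2
  2 × C (aromatic): no H
  1 × Cl: no H
  1 × I: no H
  1 × N: 2 H
  1 × N (charge +1): 1 H
  1 × N: no H
  Total hydrogens = 18.
Net charge +1.
Molecular formula: C16H18ClIN3O3+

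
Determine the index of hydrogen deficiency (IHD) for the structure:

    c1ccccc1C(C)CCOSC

Molecular formula from the SMILES: C11H16OS.
DoU = (2C + 2 + N − H − X)/2 = (2·11 + 2 + 0 − 16 − 0)/2 = 8/2 = 4.
(Structurally: 1 ring(s) + 3 π bond(s) = 4.)

4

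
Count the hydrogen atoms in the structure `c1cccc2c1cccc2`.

8

Hydrogens are implicit in SMILES; fill each atom to its normal valence:
  8 × C (aromatic): 1 H each → 8
  2 × C (aromatic): no H
  Total hydrogens = 8.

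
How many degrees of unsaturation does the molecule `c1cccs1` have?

Molecular formula from the SMILES: C4H4S.
DoU = (2C + 2 + N − H − X)/2 = (2·4 + 2 + 0 − 4 − 0)/2 = 6/2 = 3.
(Structurally: 1 ring(s) + 2 π bond(s) = 3.)

3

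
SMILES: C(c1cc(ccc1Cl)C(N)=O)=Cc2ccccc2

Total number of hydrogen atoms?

Hydrogens are implicit in SMILES; fill each atom to its normal valence:
  8 × C (aromatic): 1 H each → 8
  4 × C (aromatic): no H
  2 × C: 1 H each → 2
  1 × C: no H
  1 × Cl: no H
  1 × N: 2 H
  1 × O: no H
  Total hydrogens = 12.

12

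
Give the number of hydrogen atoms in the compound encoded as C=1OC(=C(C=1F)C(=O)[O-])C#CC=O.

2

Hydrogens are implicit in SMILES; fill each atom to its normal valence:
  3 × C (aromatic): no H
  3 × C: no H
  2 × O: no H
  1 × C (aromatic): 1 H
  1 × C: 1 H
  1 × F: no H
  1 × O (aromatic): no H
  1 × O (charge -1): no H
  Total hydrogens = 2.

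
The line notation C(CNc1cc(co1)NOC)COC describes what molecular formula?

Heavy atoms from the SMILES: 9 C, 2 N, 3 O.
Implicit hydrogens by atom environment:
  3 × C: 2 H each → 6
  2 × C: 3 H each → 6
  2 × C (aromatic): 1 H each → 2
  2 × C (aromatic): no H
  2 × N: 1 H each → 2
  2 × O: no H
  1 × O (aromatic): no H
  Total hydrogens = 16.
Molecular formula: C9H16N2O3

C9H16N2O3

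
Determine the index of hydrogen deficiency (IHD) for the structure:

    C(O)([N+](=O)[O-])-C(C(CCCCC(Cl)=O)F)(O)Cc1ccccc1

6

Molecular formula from the SMILES: C15H19ClFNO5.
DoU = (2C + 2 + N − H − X)/2 = (2·15 + 2 + 1 − 19 − 2)/2 = 12/2 = 6.
(Structurally: 1 ring(s) + 5 π bond(s) = 6.)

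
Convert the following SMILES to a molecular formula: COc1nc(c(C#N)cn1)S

Heavy atoms from the SMILES: 6 C, 3 N, 1 O, 1 S.
Implicit hydrogens by atom environment:
  3 × C (aromatic): no H
  2 × N (aromatic): no H
  1 × C: 3 H
  1 × C (aromatic): 1 H
  1 × C: no H
  1 × N: no H
  1 × O: no H
  1 × S: 1 H
  Total hydrogens = 5.
Molecular formula: C6H5N3OS

C6H5N3OS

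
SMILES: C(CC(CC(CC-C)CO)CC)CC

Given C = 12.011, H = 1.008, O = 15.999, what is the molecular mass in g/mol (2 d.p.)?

Molecular formula: C13H28O.
M = 13×12.011 + 28×1.008 + 1×15.999 = 200.37 g/mol.

200.37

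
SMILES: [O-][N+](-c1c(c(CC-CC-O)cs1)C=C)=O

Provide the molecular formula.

Heavy atoms from the SMILES: 10 C, 1 N, 3 O, 1 S.
Implicit hydrogens by atom environment:
  5 × C: 2 H each → 10
  3 × C (aromatic): no H
  1 × C (aromatic): 1 H
  1 × C: 1 H
  1 × N (charge +1): no H
  1 × O: 1 H
  1 × O: no H
  1 × O (charge -1): no H
  1 × S (aromatic): no H
  Total hydrogens = 13.
Molecular formula: C10H13NO3S

C10H13NO3S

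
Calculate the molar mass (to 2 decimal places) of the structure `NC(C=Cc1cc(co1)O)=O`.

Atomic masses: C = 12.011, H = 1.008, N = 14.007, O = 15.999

Molecular formula: C7H7NO3.
M = 7×12.011 + 7×1.008 + 1×14.007 + 3×15.999 = 153.14 g/mol.

153.14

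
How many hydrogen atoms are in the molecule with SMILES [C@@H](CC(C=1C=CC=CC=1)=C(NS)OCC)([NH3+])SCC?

23

Hydrogens are implicit in SMILES; fill each atom to its normal valence:
  5 × C (aromatic): 1 H each → 5
  3 × C: 2 H each → 6
  2 × C: 3 H each → 6
  2 × C: no H
  1 × C: 1 H
  1 × C (aromatic): no H
  1 × N (charge +1): 3 H
  1 × N: 1 H
  1 × O: no H
  1 × S: 1 H
  1 × S: no H
  Total hydrogens = 23.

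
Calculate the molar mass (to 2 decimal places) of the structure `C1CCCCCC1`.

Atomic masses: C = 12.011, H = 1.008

98.19

Molecular formula: C7H14.
M = 7×12.011 + 14×1.008 = 98.19 g/mol.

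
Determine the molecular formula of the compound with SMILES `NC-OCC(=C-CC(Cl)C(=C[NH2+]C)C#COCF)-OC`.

Heavy atoms from the SMILES: 13 C, 1 Cl, 1 F, 2 N, 3 O.
Implicit hydrogens by atom environment:
  4 × C: 2 H each → 8
  4 × C: no H
  3 × C: 1 H each → 3
  3 × O: no H
  2 × C: 3 H each → 6
  1 × Cl: no H
  1 × F: no H
  1 × N: 2 H
  1 × N (charge +1): 2 H
  Total hydrogens = 21.
Net charge +1.
Molecular formula: C13H21ClFN2O3+

C13H21ClFN2O3+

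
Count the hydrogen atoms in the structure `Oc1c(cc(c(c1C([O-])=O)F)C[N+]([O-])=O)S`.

5

Hydrogens are implicit in SMILES; fill each atom to its normal valence:
  5 × C (aromatic): no H
  2 × O: no H
  2 × O (charge -1): no H
  1 × C: 2 H
  1 × C (aromatic): 1 H
  1 × C: no H
  1 × F: no H
  1 × N (charge +1): no H
  1 × O: 1 H
  1 × S: 1 H
  Total hydrogens = 5.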